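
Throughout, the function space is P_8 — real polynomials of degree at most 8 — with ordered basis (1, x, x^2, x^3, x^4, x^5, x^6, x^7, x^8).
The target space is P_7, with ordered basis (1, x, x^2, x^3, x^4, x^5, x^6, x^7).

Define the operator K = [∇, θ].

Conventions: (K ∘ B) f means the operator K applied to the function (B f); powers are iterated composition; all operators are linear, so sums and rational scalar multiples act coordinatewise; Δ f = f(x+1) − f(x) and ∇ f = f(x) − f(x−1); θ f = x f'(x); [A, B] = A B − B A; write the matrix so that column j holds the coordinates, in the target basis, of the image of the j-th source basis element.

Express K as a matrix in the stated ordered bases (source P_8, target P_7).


the matrix is [[0, 1, -2, 3, -4, 5, -6, 7, -8]; [0, 0, 2, -6, 12, -20, 30, -42, 56]; [0, 0, 0, 3, -12, 30, -60, 105, -168]; [0, 0, 0, 0, 4, -20, 60, -140, 280]; [0, 0, 0, 0, 0, 5, -30, 105, -280]; [0, 0, 0, 0, 0, 0, 6, -42, 168]; [0, 0, 0, 0, 0, 0, 0, 7, -56]; [0, 0, 0, 0, 0, 0, 0, 0, 8]] (rows listed top to bottom)

image of 1: 0
image of x: 1
image of x^2: 2x - 2
image of x^3: 3x^2 - 6x + 3
image of x^4: 4x^3 - 12x^2 + 12x - 4
image of x^5: 5x^4 - 20x^3 + 30x^2 - 20x + 5
image of x^6: 6x^5 - 30x^4 + 60x^3 - 60x^2 + 30x - 6
image of x^7: 7x^6 - 42x^5 + 105x^4 - 140x^3 + 105x^2 - 42x + 7
image of x^8: 8x^7 - 56x^6 + 168x^5 - 280x^4 + 280x^3 - 168x^2 + 56x - 8
each image's coordinates form column j of the matrix


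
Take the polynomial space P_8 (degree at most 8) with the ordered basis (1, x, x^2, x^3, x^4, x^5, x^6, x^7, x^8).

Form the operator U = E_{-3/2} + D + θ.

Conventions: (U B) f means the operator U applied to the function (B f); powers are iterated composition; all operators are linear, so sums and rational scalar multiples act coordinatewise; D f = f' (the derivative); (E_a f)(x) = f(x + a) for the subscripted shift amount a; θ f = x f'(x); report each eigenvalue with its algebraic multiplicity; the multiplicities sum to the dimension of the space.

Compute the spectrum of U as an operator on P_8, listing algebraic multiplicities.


λ = 1 (multiplicity 1), λ = 2 (multiplicity 1), λ = 3 (multiplicity 1), λ = 4 (multiplicity 1), λ = 5 (multiplicity 1), λ = 6 (multiplicity 1), λ = 7 (multiplicity 1), λ = 8 (multiplicity 1), λ = 9 (multiplicity 1)

image of 1: 1
image of x: 2x - 1/2
image of x^2: 3x^2 - x + 9/4
image of x^3: 4x^3 - (3/2)x^2 + (27/4)x - 27/8
image of x^4: 5x^4 - 2x^3 + (27/2)x^2 - (27/2)x + 81/16
image of x^5: 6x^5 - (5/2)x^4 + (45/2)x^3 - (135/4)x^2 + (405/16)x - 243/32
image of x^6: 7x^6 - 3x^5 + (135/4)x^4 - (135/2)x^3 + (1215/16)x^2 - (729/16)x + 729/64
image of x^7: 8x^7 - (7/2)x^6 + (189/4)x^5 - (945/8)x^4 + (2835/16)x^3 - (5103/32)x^2 + (5103/64)x - 2187/128
image of x^8: 9x^8 - 4x^7 + 63x^6 - 189x^5 + (2835/8)x^4 - (1701/4)x^3 + (5103/16)x^2 - (2187/16)x + 6561/256
the matrix is upper triangular; its diagonal is (1, 2, 3, 4, 5, 6, 7, 8, 9)
for a triangular matrix the eigenvalues are the diagonal entries, with algebraic multiplicity their repetition count


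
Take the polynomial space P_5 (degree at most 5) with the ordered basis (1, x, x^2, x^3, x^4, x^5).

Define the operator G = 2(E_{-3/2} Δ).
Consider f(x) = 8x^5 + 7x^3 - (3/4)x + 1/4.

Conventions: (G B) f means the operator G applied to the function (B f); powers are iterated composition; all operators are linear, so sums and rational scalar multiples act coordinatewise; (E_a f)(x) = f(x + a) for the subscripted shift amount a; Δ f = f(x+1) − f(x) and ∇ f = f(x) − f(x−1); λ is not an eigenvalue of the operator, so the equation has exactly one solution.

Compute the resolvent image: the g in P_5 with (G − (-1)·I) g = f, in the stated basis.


the image equals g(x) = 8x^5 - 80x^4 + 967x^3 - 8242x^2 + (188205/4)x - 537107/4

write g with unknown coordinates in the stated basis and equate coefficients in (G − (-1)·I) g = f
solving from the highest basis element down gives g = 8x^5 - 80x^4 + 967x^3 - 8242x^2 + (188205/4)x - 537107/4
check: G g = 80x^4 - 960x^3 + 8242x^2 - 47052x + 134277
so G g − (-1)·g = 8x^5 + 7x^3 - (3/4)x + 1/4 = f ✓


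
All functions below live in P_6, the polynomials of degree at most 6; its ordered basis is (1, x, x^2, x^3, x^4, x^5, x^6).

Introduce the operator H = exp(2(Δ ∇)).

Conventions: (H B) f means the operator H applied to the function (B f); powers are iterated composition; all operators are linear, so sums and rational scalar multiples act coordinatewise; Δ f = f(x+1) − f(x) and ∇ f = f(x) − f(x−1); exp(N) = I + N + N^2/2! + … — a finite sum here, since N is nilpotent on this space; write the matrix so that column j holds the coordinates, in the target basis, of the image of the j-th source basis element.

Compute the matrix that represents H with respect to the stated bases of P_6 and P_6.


the matrix is [[1, 0, 4, 0, 52, 0, 1204]; [0, 1, 0, 12, 0, 260, 0]; [0, 0, 1, 0, 24, 0, 780]; [0, 0, 0, 1, 0, 40, 0]; [0, 0, 0, 0, 1, 0, 60]; [0, 0, 0, 0, 0, 1, 0]; [0, 0, 0, 0, 0, 0, 1]] (rows listed top to bottom)

image of 1: 1
image of x: x
image of x^2: x^2 + 4
image of x^3: x^3 + 12x
image of x^4: x^4 + 24x^2 + 52
image of x^5: x^5 + 40x^3 + 260x
image of x^6: x^6 + 60x^4 + 780x^2 + 1204
each image's coordinates form column j of the matrix


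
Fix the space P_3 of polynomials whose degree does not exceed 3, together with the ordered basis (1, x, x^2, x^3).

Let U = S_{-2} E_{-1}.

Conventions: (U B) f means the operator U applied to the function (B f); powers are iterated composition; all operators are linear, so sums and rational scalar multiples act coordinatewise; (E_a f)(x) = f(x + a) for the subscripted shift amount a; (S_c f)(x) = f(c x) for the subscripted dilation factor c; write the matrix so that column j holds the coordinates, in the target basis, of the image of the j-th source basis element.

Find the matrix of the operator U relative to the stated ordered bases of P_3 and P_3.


the matrix is [[1, -1, 1, -1]; [0, -2, 4, -6]; [0, 0, 4, -12]; [0, 0, 0, -8]] (rows listed top to bottom)

image of 1: 1
image of x: -2x - 1
image of x^2: 4x^2 + 4x + 1
image of x^3: -8x^3 - 12x^2 - 6x - 1
each image's coordinates form column j of the matrix


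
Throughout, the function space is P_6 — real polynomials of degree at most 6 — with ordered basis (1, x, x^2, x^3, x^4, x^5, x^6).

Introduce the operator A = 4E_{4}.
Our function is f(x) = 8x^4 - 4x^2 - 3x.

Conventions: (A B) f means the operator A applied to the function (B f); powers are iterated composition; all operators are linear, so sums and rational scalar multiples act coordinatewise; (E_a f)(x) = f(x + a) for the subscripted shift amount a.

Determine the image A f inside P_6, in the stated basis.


the image equals g(x) = 32x^4 + 512x^3 + 3056x^2 + 8052x + 7888

E_{4} f = 8x^4 + 128x^3 + 764x^2 + 2013x + 1972
(4E_{4}) f = 32x^4 + 512x^3 + 3056x^2 + 8052x + 7888


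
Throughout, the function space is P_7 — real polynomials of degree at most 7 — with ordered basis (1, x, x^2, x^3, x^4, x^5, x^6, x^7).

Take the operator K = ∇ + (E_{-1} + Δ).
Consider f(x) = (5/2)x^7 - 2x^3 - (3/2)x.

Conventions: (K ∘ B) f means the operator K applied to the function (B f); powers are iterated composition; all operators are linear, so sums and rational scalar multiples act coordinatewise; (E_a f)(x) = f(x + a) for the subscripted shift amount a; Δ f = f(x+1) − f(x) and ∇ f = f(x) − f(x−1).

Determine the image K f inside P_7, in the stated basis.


∇ f = (35/2)x^6 - (105/2)x^5 + (175/2)x^4 - (175/2)x^3 + (93/2)x^2 - (23/2)x - 1
E_{-1} f = (5/2)x^7 - (35/2)x^6 + (105/2)x^5 - (175/2)x^4 + (171/2)x^3 - (93/2)x^2 + 10x + 1
Δ f = (35/2)x^6 + (105/2)x^5 + (175/2)x^4 + (175/2)x^3 + (93/2)x^2 + (23/2)x - 1
(E_{-1} + Δ) f = (5/2)x^7 + 105x^5 + 173x^3 + (43/2)x
(∇ + (E_{-1} + Δ)) f = (5/2)x^7 + (35/2)x^6 + (105/2)x^5 + (175/2)x^4 + (171/2)x^3 + (93/2)x^2 + 10x - 1

the result is g(x) = (5/2)x^7 + (35/2)x^6 + (105/2)x^5 + (175/2)x^4 + (171/2)x^3 + (93/2)x^2 + 10x - 1


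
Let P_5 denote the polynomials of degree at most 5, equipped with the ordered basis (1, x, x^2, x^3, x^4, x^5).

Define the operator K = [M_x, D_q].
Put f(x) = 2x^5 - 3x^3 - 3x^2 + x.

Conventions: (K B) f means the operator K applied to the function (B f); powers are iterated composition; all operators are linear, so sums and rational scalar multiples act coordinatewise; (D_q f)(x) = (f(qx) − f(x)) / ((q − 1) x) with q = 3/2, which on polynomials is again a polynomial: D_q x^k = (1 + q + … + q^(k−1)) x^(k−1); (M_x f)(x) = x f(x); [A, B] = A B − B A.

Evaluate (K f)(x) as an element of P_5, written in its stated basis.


g(x) = -(243/16)x^5 + (81/8)x^3 + (27/4)x^2 - (3/2)x

D_q f = (211/8)x^4 - (57/4)x^2 - (15/2)x + 1
M_x D_q f = (211/8)x^5 - (57/4)x^3 - (15/2)x^2 + x
M_x f = 2x^6 - 3x^4 - 3x^3 + x^2
D_q M_x f = (665/16)x^5 - (195/8)x^3 - (57/4)x^2 + (5/2)x
[M_x, D_q] f = -(243/16)x^5 + (81/8)x^3 + (27/4)x^2 - (3/2)x


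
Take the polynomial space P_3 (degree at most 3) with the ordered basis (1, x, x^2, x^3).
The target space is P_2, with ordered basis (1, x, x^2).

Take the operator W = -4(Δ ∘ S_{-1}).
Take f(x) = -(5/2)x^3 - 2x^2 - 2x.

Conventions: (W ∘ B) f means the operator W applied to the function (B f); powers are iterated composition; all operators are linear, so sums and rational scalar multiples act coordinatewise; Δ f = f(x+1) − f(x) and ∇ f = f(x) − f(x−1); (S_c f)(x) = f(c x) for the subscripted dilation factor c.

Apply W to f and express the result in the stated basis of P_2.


the result is g(x) = -30x^2 - 14x - 10

S_{-1} f = (5/2)x^3 - 2x^2 + 2x
Δ S_{-1} f = (15/2)x^2 + (7/2)x + 5/2
(-4(Δ ∘ S_{-1})) f = -30x^2 - 14x - 10


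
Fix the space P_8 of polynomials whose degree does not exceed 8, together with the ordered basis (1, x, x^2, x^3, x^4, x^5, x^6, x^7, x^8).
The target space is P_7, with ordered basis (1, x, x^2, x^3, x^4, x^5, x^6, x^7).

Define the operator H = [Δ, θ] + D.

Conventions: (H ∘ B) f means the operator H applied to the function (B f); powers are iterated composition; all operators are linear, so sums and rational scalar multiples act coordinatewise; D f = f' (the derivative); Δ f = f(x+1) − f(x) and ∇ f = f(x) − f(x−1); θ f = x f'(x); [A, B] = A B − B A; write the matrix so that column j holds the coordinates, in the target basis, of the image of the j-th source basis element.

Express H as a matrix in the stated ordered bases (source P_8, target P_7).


the matrix is [[0, 2, 2, 3, 4, 5, 6, 7, 8]; [0, 0, 4, 6, 12, 20, 30, 42, 56]; [0, 0, 0, 6, 12, 30, 60, 105, 168]; [0, 0, 0, 0, 8, 20, 60, 140, 280]; [0, 0, 0, 0, 0, 10, 30, 105, 280]; [0, 0, 0, 0, 0, 0, 12, 42, 168]; [0, 0, 0, 0, 0, 0, 0, 14, 56]; [0, 0, 0, 0, 0, 0, 0, 0, 16]] (rows listed top to bottom)

image of 1: 0
image of x: 2
image of x^2: 4x + 2
image of x^3: 6x^2 + 6x + 3
image of x^4: 8x^3 + 12x^2 + 12x + 4
image of x^5: 10x^4 + 20x^3 + 30x^2 + 20x + 5
image of x^6: 12x^5 + 30x^4 + 60x^3 + 60x^2 + 30x + 6
image of x^7: 14x^6 + 42x^5 + 105x^4 + 140x^3 + 105x^2 + 42x + 7
image of x^8: 16x^7 + 56x^6 + 168x^5 + 280x^4 + 280x^3 + 168x^2 + 56x + 8
each image's coordinates form column j of the matrix


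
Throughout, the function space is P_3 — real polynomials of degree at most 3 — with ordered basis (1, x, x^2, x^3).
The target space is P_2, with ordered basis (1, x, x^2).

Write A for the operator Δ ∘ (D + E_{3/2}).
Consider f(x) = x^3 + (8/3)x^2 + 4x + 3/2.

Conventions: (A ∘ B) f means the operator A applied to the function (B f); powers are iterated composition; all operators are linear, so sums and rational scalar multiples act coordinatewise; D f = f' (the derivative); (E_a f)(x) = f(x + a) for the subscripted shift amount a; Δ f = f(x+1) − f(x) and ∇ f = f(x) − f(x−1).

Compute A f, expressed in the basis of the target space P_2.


g(x) = 3x^2 + (70/3)x + 141/4

D f = 3x^2 + (16/3)x + 4
E_{3/2} f = x^3 + (43/6)x^2 + (75/4)x + 135/8
(D + E_{3/2}) f = x^3 + (61/6)x^2 + (289/12)x + 167/8
Δ (D + E_{3/2}) f = 3x^2 + (70/3)x + 141/4


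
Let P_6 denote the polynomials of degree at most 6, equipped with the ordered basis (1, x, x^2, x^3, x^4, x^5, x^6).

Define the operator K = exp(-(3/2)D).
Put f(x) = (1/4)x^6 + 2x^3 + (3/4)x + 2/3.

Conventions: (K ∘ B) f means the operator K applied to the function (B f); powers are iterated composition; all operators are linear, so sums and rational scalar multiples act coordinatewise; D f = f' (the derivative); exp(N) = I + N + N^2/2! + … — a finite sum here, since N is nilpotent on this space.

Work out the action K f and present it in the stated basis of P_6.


the result is g(x) = (1/4)x^6 - (9/4)x^5 + (135/16)x^4 - (119/8)x^3 + (639/64)x^2 + (183/64)x - 3349/768

order-1 term: -(9/4)x^5 - 9x^2 - 9/8
order-2 term: (135/16)x^4 + (27/2)x
order-3 term: -(135/8)x^3 - 27/4
order-4 term: (1215/64)x^2
order-5 term: -(729/64)x
order-6 term: 729/256
the series for exp(-(3/2)D) f terminates at order 6
exp(-(3/2)D) f = (1/4)x^6 - (9/4)x^5 + (135/16)x^4 - (119/8)x^3 + (639/64)x^2 + (183/64)x - 3349/768


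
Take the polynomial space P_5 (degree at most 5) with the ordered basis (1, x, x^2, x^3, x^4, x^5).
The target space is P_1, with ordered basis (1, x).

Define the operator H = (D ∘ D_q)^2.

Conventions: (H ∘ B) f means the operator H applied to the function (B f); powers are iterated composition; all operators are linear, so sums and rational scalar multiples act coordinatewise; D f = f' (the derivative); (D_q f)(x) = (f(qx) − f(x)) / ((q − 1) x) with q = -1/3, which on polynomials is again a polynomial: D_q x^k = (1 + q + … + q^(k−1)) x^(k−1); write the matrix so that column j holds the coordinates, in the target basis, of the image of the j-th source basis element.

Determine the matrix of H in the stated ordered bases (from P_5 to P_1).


image of 1: 0
image of x: 0
image of x^2: 0
image of x^3: 0
image of x^4: 40/27
image of x^5: (3416/729)x
each image's coordinates form column j of the matrix

the matrix is [[0, 0, 0, 0, 40/27, 0]; [0, 0, 0, 0, 0, 3416/729]] (rows listed top to bottom)


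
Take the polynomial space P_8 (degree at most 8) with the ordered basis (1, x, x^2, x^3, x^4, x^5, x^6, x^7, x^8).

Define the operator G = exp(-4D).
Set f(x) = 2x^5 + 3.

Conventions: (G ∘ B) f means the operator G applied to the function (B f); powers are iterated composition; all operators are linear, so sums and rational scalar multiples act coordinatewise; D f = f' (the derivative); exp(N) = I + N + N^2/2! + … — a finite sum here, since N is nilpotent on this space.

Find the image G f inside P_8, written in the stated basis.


order-1 term: -40x^4
order-2 term: 320x^3
order-3 term: -1280x^2
order-4 term: 2560x
order-5 term: -2048
the series for exp(-4D) f terminates at order 5
exp(-4D) f = 2x^5 - 40x^4 + 320x^3 - 1280x^2 + 2560x - 2045

g(x) = 2x^5 - 40x^4 + 320x^3 - 1280x^2 + 2560x - 2045


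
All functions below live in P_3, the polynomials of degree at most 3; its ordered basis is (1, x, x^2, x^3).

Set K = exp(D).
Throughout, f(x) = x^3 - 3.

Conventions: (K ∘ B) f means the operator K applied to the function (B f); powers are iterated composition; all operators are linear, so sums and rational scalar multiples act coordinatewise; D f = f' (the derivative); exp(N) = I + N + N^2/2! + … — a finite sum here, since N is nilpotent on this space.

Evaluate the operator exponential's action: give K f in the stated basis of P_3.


order-1 term: 3x^2
order-2 term: 3x
order-3 term: 1
the series for exp(D) f terminates at order 3
exp(D) f = x^3 + 3x^2 + 3x - 2

g(x) = x^3 + 3x^2 + 3x - 2


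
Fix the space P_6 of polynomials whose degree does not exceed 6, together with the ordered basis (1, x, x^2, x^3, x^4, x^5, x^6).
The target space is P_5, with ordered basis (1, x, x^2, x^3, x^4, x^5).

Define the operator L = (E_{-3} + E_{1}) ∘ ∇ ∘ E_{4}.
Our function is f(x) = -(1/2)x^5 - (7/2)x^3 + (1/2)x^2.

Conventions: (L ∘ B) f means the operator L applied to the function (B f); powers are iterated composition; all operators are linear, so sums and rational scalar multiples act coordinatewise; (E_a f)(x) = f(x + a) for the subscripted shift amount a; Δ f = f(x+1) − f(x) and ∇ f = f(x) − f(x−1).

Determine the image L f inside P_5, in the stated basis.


g(x) = -5x^4 - 50x^3 - 331x^2 - 1028x - 1263

E_{4} f = -(1/2)x^5 - 10x^4 - (167/2)x^3 - (723/2)x^2 - 804x - 728
∇ E_{4} f = -(5/2)x^4 - 35x^3 - (391/2)x^2 - 510x - 1033/2
E_{-3} ∇ E_{4} f = -(5/2)x^4 - 5x^3 - (31/2)x^2 - 12x - 7/2
E_{1} ∇ E_{4} f = -(5/2)x^4 - 45x^3 - (631/2)x^2 - 1016x - 2519/2
(E_{-3} + E_{1}) ∇ E_{4} f = -5x^4 - 50x^3 - 331x^2 - 1028x - 1263


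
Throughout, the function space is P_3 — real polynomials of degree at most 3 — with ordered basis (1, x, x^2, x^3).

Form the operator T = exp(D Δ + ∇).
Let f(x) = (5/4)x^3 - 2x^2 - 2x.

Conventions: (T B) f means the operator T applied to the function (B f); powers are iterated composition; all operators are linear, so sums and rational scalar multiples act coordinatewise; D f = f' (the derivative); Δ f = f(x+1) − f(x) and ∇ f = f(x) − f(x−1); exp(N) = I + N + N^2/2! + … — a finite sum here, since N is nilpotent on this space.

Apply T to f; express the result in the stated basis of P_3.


g(x) = (5/4)x^3 + (7/4)x^2 + (3/2)x + 4

order-1 term: (15/4)x^2 - (1/4)x + 1
order-2 term: (15/4)x + 7/4
order-3 term: 5/4
the series for exp(D Δ + ∇) f terminates at order 3
exp(D Δ + ∇) f = (5/4)x^3 + (7/4)x^2 + (3/2)x + 4


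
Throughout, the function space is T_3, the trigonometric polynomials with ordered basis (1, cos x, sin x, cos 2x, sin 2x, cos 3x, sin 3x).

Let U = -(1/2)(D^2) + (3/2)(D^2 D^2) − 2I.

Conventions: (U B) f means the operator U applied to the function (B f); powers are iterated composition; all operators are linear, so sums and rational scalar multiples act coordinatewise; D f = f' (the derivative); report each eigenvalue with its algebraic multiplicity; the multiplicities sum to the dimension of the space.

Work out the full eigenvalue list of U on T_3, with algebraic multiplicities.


λ = -2 (multiplicity 1), λ = 0 (multiplicity 2), λ = 24 (multiplicity 2), λ = 124 (multiplicity 2)

image of 1: -2
image of cos x: 0
image of sin x: 0
image of cos 2x: 24cos 2x
image of sin 2x: 24sin 2x
image of cos 3x: 124cos 3x
image of sin 3x: 124sin 3x
the matrix is diagonal; its diagonal is (-2, 0, 0, 24, 24, 124, 124)
for a triangular matrix the eigenvalues are the diagonal entries, with algebraic multiplicity their repetition count


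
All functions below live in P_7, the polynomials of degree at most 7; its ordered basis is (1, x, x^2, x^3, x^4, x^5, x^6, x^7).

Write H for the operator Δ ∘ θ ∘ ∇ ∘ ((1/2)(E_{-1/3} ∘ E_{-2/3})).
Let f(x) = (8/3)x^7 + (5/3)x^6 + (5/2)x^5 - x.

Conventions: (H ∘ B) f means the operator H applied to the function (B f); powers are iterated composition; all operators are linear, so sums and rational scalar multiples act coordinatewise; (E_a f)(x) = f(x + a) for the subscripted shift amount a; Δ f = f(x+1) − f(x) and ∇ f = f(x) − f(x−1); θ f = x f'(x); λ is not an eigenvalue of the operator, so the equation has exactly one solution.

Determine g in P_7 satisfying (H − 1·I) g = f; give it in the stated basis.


write g with unknown coordinates in the stated basis and equate coefficients in (H − 1·I) g = f
solving from the highest basis element down gives g = -(8/3)x^7 - (5/3)x^6 - (677/2)x^5 + 1135x^4 - (46010/3)x^3 + (94475/2)x^2 - (768847/6)x + 880357/12
check: H g = -336x^5 + 1135x^4 - (46010/3)x^3 + (94475/2)x^2 - (768853/6)x + 880357/12
so H g − 1·g = (8/3)x^7 + (5/3)x^6 + (5/2)x^5 - x = f ✓

g(x) = -(8/3)x^7 - (5/3)x^6 - (677/2)x^5 + 1135x^4 - (46010/3)x^3 + (94475/2)x^2 - (768847/6)x + 880357/12


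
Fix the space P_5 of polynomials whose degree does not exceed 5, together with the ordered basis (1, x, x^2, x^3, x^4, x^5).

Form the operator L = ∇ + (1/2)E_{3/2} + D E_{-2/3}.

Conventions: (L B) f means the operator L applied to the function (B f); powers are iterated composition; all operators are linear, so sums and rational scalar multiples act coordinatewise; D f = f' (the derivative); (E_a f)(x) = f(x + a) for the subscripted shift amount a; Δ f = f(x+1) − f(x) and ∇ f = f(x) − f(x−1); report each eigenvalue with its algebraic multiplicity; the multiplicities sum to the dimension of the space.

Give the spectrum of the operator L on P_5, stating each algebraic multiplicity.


λ = 1/2 (multiplicity 6)

image of 1: 1/2
image of x: (1/2)x + 11/4
image of x^2: (1/2)x^2 + (11/2)x - 29/24
image of x^3: (1/2)x^3 + (33/4)x^2 - (29/8)x + 193/48
image of x^4: (1/2)x^4 + 11x^3 - (29/4)x^2 + (193/12)x + 299/864
image of x^5: (1/2)x^5 + (55/4)x^4 - (145/12)x^3 + (965/24)x^2 + (1495/864)x + 29987/5184
the matrix is upper triangular; its diagonal is (1/2, 1/2, 1/2, 1/2, 1/2, 1/2)
for a triangular matrix the eigenvalues are the diagonal entries, with algebraic multiplicity their repetition count


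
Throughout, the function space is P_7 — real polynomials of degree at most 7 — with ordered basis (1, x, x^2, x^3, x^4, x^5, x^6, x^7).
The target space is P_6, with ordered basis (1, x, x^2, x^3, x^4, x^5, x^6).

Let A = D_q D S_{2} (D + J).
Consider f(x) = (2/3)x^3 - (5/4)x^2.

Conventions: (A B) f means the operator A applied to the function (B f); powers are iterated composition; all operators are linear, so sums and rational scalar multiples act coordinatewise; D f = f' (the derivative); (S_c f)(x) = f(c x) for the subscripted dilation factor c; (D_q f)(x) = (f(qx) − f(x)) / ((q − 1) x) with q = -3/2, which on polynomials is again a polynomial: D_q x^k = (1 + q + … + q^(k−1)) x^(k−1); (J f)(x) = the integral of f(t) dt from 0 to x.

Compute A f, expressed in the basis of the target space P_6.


D f = 2x^2 - (5/2)x
J f = (1/6)x^4 - (5/12)x^3
(D + J) f = (1/6)x^4 - (5/12)x^3 + 2x^2 - (5/2)x
S_{2} (D + J) f = (8/3)x^4 - (10/3)x^3 + 8x^2 - 5x
D S_{2} (D + J) f = (32/3)x^3 - 10x^2 + 16x - 5
D_q (D S_{2}) (D + J) f = (56/3)x^2 + 5x + 16

g(x) = (56/3)x^2 + 5x + 16


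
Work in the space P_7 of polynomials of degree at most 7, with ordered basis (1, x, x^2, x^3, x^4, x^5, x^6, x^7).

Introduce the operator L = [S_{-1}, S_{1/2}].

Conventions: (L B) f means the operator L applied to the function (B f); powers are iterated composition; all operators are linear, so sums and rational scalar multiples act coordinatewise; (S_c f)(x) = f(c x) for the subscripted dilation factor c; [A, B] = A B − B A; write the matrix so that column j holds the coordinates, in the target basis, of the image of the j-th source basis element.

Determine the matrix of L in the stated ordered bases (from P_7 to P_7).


the matrix is [[0, 0, 0, 0, 0, 0, 0, 0]; [0, 0, 0, 0, 0, 0, 0, 0]; [0, 0, 0, 0, 0, 0, 0, 0]; [0, 0, 0, 0, 0, 0, 0, 0]; [0, 0, 0, 0, 0, 0, 0, 0]; [0, 0, 0, 0, 0, 0, 0, 0]; [0, 0, 0, 0, 0, 0, 0, 0]; [0, 0, 0, 0, 0, 0, 0, 0]] (rows listed top to bottom)

image of 1: 0
image of x: 0
image of x^2: 0
image of x^3: 0
image of x^4: 0
image of x^5: 0
image of x^6: 0
image of x^7: 0
each image's coordinates form column j of the matrix


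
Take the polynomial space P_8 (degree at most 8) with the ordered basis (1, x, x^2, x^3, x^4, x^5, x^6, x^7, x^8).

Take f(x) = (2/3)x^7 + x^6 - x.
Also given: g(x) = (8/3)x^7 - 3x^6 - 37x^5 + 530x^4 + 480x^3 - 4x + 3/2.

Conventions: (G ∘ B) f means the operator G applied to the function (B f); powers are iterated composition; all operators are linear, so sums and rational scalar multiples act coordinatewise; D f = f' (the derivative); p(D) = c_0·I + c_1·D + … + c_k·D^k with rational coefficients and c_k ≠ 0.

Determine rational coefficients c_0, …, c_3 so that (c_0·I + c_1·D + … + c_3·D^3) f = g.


D^0 f = (2/3)x^7 + x^6 - x
D^1 f = (14/3)x^6 + 6x^5 - 1
D^2 f = 28x^5 + 30x^4
D^3 f = 140x^4 + 120x^3
matching coefficients of g against c_0 f + c_1 Df + … from the top degree down determines the c_i
solution: c_0 = 4, c_1 = -3/2, c_2 = -1, c_3 = 4

p(D) = 4·I − (3/2)·D − D^2 + 4·D^3, i.e. c_0 = 4, c_1 = -3/2, c_2 = -1, c_3 = 4


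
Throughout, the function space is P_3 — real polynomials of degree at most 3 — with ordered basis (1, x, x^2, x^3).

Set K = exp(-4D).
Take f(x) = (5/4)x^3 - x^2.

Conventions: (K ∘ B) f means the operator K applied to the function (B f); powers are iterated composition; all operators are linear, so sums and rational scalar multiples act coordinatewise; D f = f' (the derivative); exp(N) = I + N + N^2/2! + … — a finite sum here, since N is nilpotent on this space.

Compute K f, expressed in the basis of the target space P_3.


order-1 term: -15x^2 + 8x
order-2 term: 60x - 16
order-3 term: -80
the series for exp(-4D) f terminates at order 3
exp(-4D) f = (5/4)x^3 - 16x^2 + 68x - 96

the result is g(x) = (5/4)x^3 - 16x^2 + 68x - 96


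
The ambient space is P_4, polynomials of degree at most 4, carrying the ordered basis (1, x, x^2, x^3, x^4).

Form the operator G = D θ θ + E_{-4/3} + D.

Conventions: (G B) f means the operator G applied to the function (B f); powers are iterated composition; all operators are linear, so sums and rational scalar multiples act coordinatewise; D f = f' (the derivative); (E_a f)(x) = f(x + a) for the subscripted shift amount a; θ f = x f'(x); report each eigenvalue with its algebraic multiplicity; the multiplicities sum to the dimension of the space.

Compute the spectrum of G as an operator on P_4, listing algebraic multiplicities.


λ = 1 (multiplicity 5)

image of 1: 1
image of x: x + 2/3
image of x^2: x^2 + (22/3)x + 16/9
image of x^3: x^3 + 26x^2 + (16/3)x - 64/27
image of x^4: x^4 + (188/3)x^3 + (32/3)x^2 - (256/27)x + 256/81
the matrix is upper triangular; its diagonal is (1, 1, 1, 1, 1)
for a triangular matrix the eigenvalues are the diagonal entries, with algebraic multiplicity their repetition count


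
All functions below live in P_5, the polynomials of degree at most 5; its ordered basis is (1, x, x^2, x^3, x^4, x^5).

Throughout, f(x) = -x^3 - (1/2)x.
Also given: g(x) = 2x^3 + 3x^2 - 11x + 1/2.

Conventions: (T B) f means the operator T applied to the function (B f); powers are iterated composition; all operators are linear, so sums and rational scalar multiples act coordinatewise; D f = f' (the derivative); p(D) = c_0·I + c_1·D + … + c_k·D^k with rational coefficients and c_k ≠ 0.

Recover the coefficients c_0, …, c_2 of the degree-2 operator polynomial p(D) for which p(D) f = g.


p(D) = -2·I − D + 2·D^2, i.e. c_0 = -2, c_1 = -1, c_2 = 2

D^0 f = -x^3 - (1/2)x
D^1 f = -3x^2 - 1/2
D^2 f = -6x
matching coefficients of g against c_0 f + c_1 Df + … from the top degree down determines the c_i
solution: c_0 = -2, c_1 = -1, c_2 = 2


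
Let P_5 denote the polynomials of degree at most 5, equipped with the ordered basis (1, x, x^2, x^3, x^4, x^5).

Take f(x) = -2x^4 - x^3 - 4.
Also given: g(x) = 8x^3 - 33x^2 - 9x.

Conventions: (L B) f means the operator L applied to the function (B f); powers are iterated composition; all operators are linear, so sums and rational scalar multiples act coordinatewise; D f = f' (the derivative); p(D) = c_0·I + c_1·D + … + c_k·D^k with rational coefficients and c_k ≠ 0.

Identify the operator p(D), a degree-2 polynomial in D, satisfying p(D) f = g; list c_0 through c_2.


p(D) = -D + (3/2)·D^2, i.e. c_0 = 0, c_1 = -1, c_2 = 3/2

D^0 f = -2x^4 - x^3 - 4
D^1 f = -8x^3 - 3x^2
D^2 f = -24x^2 - 6x
matching coefficients of g against c_0 f + c_1 Df + … from the top degree down determines the c_i
solution: c_0 = 0, c_1 = -1, c_2 = 3/2


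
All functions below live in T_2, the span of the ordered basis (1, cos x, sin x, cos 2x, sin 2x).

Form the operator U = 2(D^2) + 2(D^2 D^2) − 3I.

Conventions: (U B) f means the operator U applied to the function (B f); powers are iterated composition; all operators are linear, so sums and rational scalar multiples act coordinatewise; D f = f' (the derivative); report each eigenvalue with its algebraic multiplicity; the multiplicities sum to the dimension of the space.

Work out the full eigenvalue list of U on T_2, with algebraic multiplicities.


image of 1: -3
image of cos x: -3cos x
image of sin x: -3sin x
image of cos 2x: 21cos 2x
image of sin 2x: 21sin 2x
the matrix is diagonal; its diagonal is (-3, -3, -3, 21, 21)
for a triangular matrix the eigenvalues are the diagonal entries, with algebraic multiplicity their repetition count

λ = -3 (multiplicity 3), λ = 21 (multiplicity 2)


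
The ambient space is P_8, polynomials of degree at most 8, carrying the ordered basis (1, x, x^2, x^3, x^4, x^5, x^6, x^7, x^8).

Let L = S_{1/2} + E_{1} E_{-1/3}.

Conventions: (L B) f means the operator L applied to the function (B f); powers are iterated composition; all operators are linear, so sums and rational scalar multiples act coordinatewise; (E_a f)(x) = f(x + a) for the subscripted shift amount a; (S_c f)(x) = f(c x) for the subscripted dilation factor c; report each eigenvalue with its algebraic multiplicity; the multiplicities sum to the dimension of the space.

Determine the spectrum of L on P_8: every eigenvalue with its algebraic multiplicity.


image of 1: 2
image of x: (3/2)x + 2/3
image of x^2: (5/4)x^2 + (4/3)x + 4/9
image of x^3: (9/8)x^3 + 2x^2 + (4/3)x + 8/27
image of x^4: (17/16)x^4 + (8/3)x^3 + (8/3)x^2 + (32/27)x + 16/81
image of x^5: (33/32)x^5 + (10/3)x^4 + (40/9)x^3 + (80/27)x^2 + (80/81)x + 32/243
image of x^6: (65/64)x^6 + 4x^5 + (20/3)x^4 + (160/27)x^3 + (80/27)x^2 + (64/81)x + 64/729
image of x^7: (129/128)x^7 + (14/3)x^6 + (28/3)x^5 + (280/27)x^4 + (560/81)x^3 + (224/81)x^2 + (448/729)x + 128/2187
image of x^8: (257/256)x^8 + (16/3)x^7 + (112/9)x^6 + (448/27)x^5 + (1120/81)x^4 + (1792/243)x^3 + (1792/729)x^2 + (1024/2187)x + 256/6561
the matrix is upper triangular; its diagonal is (2, 3/2, 5/4, 9/8, 17/16, 33/32, 65/64, 129/128, 257/256)
for a triangular matrix the eigenvalues are the diagonal entries, with algebraic multiplicity their repetition count

λ = 257/256 (multiplicity 1), λ = 129/128 (multiplicity 1), λ = 65/64 (multiplicity 1), λ = 33/32 (multiplicity 1), λ = 17/16 (multiplicity 1), λ = 9/8 (multiplicity 1), λ = 5/4 (multiplicity 1), λ = 3/2 (multiplicity 1), λ = 2 (multiplicity 1)


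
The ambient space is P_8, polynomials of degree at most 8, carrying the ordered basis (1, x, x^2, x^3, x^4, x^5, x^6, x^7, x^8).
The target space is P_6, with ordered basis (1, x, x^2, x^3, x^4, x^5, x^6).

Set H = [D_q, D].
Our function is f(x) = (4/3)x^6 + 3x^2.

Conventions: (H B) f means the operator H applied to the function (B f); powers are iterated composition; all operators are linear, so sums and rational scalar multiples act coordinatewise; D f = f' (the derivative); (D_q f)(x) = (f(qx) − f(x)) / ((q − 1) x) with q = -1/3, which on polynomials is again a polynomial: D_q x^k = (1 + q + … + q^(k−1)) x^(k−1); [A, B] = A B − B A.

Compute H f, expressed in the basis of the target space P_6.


D f = 8x^5 + 6x
D_q D f = (488/81)x^4 + 6
D_q f = (728/729)x^5 + 2x
D D_q f = (3640/729)x^4 + 2
[D_q, D] f = (752/729)x^4 + 4

the image equals g(x) = (752/729)x^4 + 4


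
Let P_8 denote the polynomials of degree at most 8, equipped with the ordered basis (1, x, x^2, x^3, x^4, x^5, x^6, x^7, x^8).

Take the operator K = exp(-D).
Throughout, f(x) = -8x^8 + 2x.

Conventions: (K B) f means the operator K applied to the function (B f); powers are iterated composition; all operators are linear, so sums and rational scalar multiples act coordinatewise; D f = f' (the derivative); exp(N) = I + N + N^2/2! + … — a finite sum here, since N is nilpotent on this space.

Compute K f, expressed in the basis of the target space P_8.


order-1 term: 64x^7 - 2
order-2 term: -224x^6
order-3 term: 448x^5
order-4 term: -560x^4
order-5 term: 448x^3
order-6 term: -224x^2
order-7 term: 64x
order-8 term: -8
the series for exp(-D) f terminates at order 8
exp(-D) f = -8x^8 + 64x^7 - 224x^6 + 448x^5 - 560x^4 + 448x^3 - 224x^2 + 66x - 10

the image equals g(x) = -8x^8 + 64x^7 - 224x^6 + 448x^5 - 560x^4 + 448x^3 - 224x^2 + 66x - 10


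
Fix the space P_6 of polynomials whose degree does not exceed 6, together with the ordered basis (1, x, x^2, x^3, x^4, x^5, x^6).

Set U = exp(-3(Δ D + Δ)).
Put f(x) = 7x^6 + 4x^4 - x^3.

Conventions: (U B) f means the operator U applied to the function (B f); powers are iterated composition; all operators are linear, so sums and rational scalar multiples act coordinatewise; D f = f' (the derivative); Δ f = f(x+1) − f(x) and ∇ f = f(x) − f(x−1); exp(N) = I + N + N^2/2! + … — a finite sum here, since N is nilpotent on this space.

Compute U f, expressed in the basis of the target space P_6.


order-1 term: -126x^5 - 945x^4 - 1728x^3 - 1782x^2 - 921x - 195
order-2 term: 945x^4 + 11340x^3 + 40851x^2 + 56079x + 27990
order-3 term: -3780x^3 - 51030x^2 - 198882x - 228717
order-4 term: 8505x^2 + 102060x + 275319
order-5 term: -10206x - 76545
order-6 term: 5103
the series for exp(-3(Δ D + Δ)) f terminates at order 6
exp(-3(Δ D + Δ)) f = 7x^6 - 126x^5 + 4x^4 + 5831x^3 - 3456x^2 - 51870x + 2955

the image equals g(x) = 7x^6 - 126x^5 + 4x^4 + 5831x^3 - 3456x^2 - 51870x + 2955


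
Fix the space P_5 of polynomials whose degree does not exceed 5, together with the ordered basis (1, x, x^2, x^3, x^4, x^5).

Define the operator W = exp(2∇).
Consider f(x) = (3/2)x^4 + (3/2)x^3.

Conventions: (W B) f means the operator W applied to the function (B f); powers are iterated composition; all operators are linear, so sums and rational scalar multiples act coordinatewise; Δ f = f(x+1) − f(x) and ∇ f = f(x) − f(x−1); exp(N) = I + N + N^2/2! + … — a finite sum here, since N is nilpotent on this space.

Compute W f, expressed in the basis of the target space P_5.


order-1 term: 12x^3 - 9x^2 + 3x
order-2 term: 36x^2 - 54x + 24
order-3 term: 48x - 60
order-4 term: 24
the series for exp(2∇) f terminates at order 4
exp(2∇) f = (3/2)x^4 + (27/2)x^3 + 27x^2 - 3x - 12

the result is g(x) = (3/2)x^4 + (27/2)x^3 + 27x^2 - 3x - 12


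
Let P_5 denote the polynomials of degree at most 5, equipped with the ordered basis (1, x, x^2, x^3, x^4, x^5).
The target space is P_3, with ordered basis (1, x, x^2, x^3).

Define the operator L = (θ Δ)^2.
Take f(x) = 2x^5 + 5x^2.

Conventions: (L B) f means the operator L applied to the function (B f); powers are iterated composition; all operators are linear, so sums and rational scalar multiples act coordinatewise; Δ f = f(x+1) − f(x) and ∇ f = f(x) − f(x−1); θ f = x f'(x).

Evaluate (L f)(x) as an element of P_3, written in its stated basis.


the image equals g(x) = 480x^3 + 840x^2 + 420x

Δ f = 10x^4 + 20x^3 + 20x^2 + 20x + 7
θ Δ f = 40x^4 + 60x^3 + 40x^2 + 20x
Δ (θ Δ) f = 160x^3 + 420x^2 + 420x + 160
θ Δ (θ Δ) f = 480x^3 + 840x^2 + 420x


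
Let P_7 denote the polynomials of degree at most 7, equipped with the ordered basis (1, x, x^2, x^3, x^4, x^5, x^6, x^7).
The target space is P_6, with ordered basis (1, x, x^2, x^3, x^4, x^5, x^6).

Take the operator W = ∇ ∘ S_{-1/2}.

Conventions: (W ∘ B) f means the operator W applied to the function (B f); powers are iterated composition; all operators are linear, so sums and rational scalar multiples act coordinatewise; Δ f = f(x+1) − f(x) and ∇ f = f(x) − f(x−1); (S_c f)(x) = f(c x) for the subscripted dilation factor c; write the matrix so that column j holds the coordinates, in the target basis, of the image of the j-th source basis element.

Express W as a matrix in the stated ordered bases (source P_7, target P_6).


the matrix is [[0, -1/2, -1/4, -1/8, -1/16, -1/32, -1/64, -1/128]; [0, 0, 1/2, 3/8, 1/4, 5/32, 3/32, 7/128]; [0, 0, 0, -3/8, -3/8, -5/16, -15/64, -21/128]; [0, 0, 0, 0, 1/4, 5/16, 5/16, 35/128]; [0, 0, 0, 0, 0, -5/32, -15/64, -35/128]; [0, 0, 0, 0, 0, 0, 3/32, 21/128]; [0, 0, 0, 0, 0, 0, 0, -7/128]] (rows listed top to bottom)

image of 1: 0
image of x: -1/2
image of x^2: (1/2)x - 1/4
image of x^3: -(3/8)x^2 + (3/8)x - 1/8
image of x^4: (1/4)x^3 - (3/8)x^2 + (1/4)x - 1/16
image of x^5: -(5/32)x^4 + (5/16)x^3 - (5/16)x^2 + (5/32)x - 1/32
image of x^6: (3/32)x^5 - (15/64)x^4 + (5/16)x^3 - (15/64)x^2 + (3/32)x - 1/64
image of x^7: -(7/128)x^6 + (21/128)x^5 - (35/128)x^4 + (35/128)x^3 - (21/128)x^2 + (7/128)x - 1/128
each image's coordinates form column j of the matrix


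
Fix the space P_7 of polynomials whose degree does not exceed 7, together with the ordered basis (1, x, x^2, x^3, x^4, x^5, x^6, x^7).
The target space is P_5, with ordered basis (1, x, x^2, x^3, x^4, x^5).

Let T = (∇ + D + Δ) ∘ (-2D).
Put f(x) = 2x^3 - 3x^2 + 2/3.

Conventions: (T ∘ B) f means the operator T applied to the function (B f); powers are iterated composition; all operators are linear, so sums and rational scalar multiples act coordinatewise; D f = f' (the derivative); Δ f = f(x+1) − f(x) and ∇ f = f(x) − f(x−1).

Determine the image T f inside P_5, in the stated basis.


D f = 6x^2 - 6x
(-2D) f = -12x^2 + 12x
∇ (-2D) f = -24x + 24
D (-2D) f = -24x + 12
Δ (-2D) f = -24x
(∇ + D + Δ) (-2D) f = -72x + 36

the image equals g(x) = -72x + 36


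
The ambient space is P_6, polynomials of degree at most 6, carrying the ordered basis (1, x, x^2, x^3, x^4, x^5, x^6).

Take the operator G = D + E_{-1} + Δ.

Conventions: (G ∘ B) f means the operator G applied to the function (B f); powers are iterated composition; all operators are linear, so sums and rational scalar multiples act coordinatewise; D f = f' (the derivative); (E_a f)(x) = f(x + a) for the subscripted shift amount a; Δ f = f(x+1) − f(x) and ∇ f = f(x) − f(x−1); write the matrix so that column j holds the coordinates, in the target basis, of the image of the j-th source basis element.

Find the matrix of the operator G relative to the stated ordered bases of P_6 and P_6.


image of 1: 1
image of x: x + 1
image of x^2: x^2 + 2x + 2
image of x^3: x^3 + 3x^2 + 6x
image of x^4: x^4 + 4x^3 + 12x^2 + 2
image of x^5: x^5 + 5x^4 + 20x^3 + 10x
image of x^6: x^6 + 6x^5 + 30x^4 + 30x^2 + 2
each image's coordinates form column j of the matrix

the matrix is [[1, 1, 2, 0, 2, 0, 2]; [0, 1, 2, 6, 0, 10, 0]; [0, 0, 1, 3, 12, 0, 30]; [0, 0, 0, 1, 4, 20, 0]; [0, 0, 0, 0, 1, 5, 30]; [0, 0, 0, 0, 0, 1, 6]; [0, 0, 0, 0, 0, 0, 1]] (rows listed top to bottom)


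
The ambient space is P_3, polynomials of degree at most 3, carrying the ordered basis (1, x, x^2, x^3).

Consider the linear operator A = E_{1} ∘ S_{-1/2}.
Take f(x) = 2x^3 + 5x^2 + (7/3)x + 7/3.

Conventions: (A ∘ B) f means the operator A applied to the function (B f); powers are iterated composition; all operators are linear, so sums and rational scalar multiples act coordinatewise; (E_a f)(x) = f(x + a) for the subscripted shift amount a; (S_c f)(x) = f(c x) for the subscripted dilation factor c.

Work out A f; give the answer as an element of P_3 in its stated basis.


S_{-1/2} f = -(1/4)x^3 + (5/4)x^2 - (7/6)x + 7/3
E_{1} S_{-1/2} f = -(1/4)x^3 + (1/2)x^2 + (7/12)x + 13/6

the result is g(x) = -(1/4)x^3 + (1/2)x^2 + (7/12)x + 13/6


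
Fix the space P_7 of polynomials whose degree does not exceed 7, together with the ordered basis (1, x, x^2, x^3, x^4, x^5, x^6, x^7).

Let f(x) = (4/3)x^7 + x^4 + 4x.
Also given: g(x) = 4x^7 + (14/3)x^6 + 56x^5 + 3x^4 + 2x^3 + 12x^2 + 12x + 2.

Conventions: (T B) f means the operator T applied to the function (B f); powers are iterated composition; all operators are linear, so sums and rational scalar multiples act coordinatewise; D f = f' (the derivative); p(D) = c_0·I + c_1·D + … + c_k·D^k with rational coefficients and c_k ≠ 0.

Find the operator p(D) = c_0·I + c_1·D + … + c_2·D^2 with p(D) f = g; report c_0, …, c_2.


p(D) = 3·I + (1/2)·D + D^2, i.e. c_0 = 3, c_1 = 1/2, c_2 = 1

D^0 f = (4/3)x^7 + x^4 + 4x
D^1 f = (28/3)x^6 + 4x^3 + 4
D^2 f = 56x^5 + 12x^2
matching coefficients of g against c_0 f + c_1 Df + … from the top degree down determines the c_i
solution: c_0 = 3, c_1 = 1/2, c_2 = 1


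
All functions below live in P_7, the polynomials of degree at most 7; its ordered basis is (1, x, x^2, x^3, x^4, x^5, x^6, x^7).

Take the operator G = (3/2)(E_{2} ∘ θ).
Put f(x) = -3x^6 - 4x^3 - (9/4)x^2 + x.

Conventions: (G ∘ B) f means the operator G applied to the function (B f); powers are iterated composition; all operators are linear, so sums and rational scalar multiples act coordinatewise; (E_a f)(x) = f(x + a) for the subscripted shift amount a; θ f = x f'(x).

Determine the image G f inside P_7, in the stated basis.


g(x) = -27x^6 - 324x^5 - 1620x^4 - 4338x^3 - (26379/4)x^2 - (10851/2)x - 1896

θ f = -18x^6 - 12x^3 - (9/2)x^2 + x
E_{2} θ f = -18x^6 - 216x^5 - 1080x^4 - 2892x^3 - (8793/2)x^2 - 3617x - 1264
((3/2)(E_{2} ∘ θ)) f = -27x^6 - 324x^5 - 1620x^4 - 4338x^3 - (26379/4)x^2 - (10851/2)x - 1896
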